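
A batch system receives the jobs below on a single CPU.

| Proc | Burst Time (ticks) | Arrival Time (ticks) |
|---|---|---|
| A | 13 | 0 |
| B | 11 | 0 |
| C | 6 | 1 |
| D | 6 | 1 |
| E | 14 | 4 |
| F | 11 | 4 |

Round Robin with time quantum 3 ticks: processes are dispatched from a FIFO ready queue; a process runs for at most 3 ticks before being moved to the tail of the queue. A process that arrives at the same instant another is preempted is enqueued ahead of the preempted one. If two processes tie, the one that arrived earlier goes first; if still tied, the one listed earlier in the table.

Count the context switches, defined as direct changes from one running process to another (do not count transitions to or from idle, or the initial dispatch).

Schedule: | A 0-3 | B 3-6 | C 6-9 | D 9-12 | A 12-15 | E 15-18 | F 18-21 | B 21-24 | C 24-27 | D 27-30 | A 30-33 | E 33-36 | F 36-39 | B 39-42 | A 42-45 | E 45-48 | F 48-51 | B 51-53 | A 53-54 | E 54-57 | F 57-59 | E 59-61 |
Completion: A=54  B=53  C=27  D=30  E=61  F=59

21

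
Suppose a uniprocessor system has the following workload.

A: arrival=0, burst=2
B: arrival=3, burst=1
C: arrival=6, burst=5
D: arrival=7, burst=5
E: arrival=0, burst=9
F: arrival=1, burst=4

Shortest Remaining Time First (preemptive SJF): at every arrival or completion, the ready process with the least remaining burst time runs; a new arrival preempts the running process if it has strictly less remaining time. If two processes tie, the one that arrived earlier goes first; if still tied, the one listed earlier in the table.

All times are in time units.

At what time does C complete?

Schedule: | A 0-2 | F 2-3 | B 3-4 | F 4-7 | C 7-12 | D 12-17 | E 17-26 |
Completion: A=2  B=4  C=12  D=17  E=26  F=7
Turnaround (C−A): A=2  B=1  C=6  D=10  E=26  F=6

12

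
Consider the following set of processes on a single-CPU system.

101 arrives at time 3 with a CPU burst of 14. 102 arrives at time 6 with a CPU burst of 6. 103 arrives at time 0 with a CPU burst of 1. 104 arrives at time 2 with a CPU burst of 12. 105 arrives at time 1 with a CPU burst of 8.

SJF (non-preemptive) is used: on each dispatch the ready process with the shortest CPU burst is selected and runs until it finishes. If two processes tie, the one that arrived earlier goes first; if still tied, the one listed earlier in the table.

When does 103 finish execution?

Gantt: | 103 0-1 | 105 1-9 | 102 9-15 | 104 15-27 | 101 27-41 |
Completion: 101=41  102=15  103=1  104=27  105=9
Turnaround (C−A): 101=38  102=9  103=1  104=25  105=8

1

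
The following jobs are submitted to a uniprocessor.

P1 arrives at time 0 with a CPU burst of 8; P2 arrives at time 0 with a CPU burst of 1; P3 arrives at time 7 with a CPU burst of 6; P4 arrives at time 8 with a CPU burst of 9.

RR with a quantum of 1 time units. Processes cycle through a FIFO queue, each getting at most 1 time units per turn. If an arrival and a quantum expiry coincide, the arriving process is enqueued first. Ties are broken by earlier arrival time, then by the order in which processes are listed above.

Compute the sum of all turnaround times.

Timeline: | P1 0-1 | P2 1-2 | P1 2-7 | P3 7-8 | P1 8-9 | P4 9-10 | P3 10-11 | P1 11-12 | P4 12-13 | P3 13-14 | P4 14-15 | P3 15-16 | P4 16-17 | P3 17-18 | P4 18-19 | P3 19-20 | P4 20-24 |
Completion: P1=12  P2=2  P3=20  P4=24
Turnaround = completion − arrival: P1=12, P2=2, P3=13, P4=16
Total turnaround = 12 + 2 + 13 + 16 = 43

43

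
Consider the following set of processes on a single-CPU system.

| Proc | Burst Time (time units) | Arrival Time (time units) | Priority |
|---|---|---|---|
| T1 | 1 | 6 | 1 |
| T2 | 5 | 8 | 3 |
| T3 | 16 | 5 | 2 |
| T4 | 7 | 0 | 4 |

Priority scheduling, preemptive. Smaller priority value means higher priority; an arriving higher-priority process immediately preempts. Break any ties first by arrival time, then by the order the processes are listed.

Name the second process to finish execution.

T3

Schedule: | T4 0-5 | T3 5-6 | T1 6-7 | T3 7-22 | T2 22-27 | T4 27-29 |
Completion: T1=7  T2=27  T3=22  T4=29
Turnaround (C−A): T1=1  T2=19  T3=17  T4=29
Finish order: T1 → T3 → T2 → T4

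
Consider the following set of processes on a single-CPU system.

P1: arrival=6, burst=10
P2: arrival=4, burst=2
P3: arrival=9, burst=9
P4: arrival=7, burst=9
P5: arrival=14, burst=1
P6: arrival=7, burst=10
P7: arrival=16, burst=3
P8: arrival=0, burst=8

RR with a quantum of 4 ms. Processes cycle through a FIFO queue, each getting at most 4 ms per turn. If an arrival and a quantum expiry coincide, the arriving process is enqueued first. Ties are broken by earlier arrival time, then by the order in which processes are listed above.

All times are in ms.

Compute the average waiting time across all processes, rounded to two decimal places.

Schedule: | P8 0-4 | P2 4-6 | P8 6-10 | P1 10-14 | P4 14-18 | P6 18-22 | P3 22-26 | P5 26-27 | P1 27-31 | P7 31-34 | P4 34-38 | P6 38-42 | P3 42-46 | P1 46-48 | P4 48-49 | P6 49-51 | P3 51-52 |
Completion: P1=48  P2=6  P3=52  P4=49  P5=27  P6=51  P7=34  P8=10
Turnaround (C−A): P1=42  P2=2  P3=43  P4=42  P5=13  P6=44  P7=18  P8=10
Waiting times: P1=32, P2=0, P3=34, P4=33, P5=12, P6=34, P7=15, P8=2
Average waiting = (32+0+34+33+12+34+15+2) / 8 = 162/8 = 20.25

20.25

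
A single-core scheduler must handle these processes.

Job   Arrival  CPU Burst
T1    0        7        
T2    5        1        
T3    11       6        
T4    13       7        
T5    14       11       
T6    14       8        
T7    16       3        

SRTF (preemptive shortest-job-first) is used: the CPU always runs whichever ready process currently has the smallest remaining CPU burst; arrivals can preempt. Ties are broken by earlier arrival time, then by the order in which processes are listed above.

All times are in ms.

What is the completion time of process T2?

6

Timeline: | T1 0-5 | T2 5-6 | T1 6-8 | idle 8-11 | T3 11-17 | T7 17-20 | T4 20-27 | T6 27-35 | T5 35-46 |
Completion: T1=8  T2=6  T3=17  T4=27  T5=46  T6=35  T7=20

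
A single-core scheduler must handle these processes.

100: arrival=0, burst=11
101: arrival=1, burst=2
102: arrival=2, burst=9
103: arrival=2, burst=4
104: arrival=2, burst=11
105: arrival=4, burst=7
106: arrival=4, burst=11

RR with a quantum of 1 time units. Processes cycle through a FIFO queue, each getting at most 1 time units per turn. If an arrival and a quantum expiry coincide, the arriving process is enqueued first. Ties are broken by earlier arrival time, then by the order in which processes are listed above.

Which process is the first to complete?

101

Schedule: | 100 0-1 | 101 1-2 | 100 2-3 | 102 3-4 | 103 4-5 | 104 5-6 | 101 6-7 | 100 7-8 | 105 8-9 | 106 9-10 | 102 10-11 | 103 11-12 | 104 12-13 | 100 13-14 | 105 14-15 | 106 15-16 | 102 16-17 | 103 17-18 | 104 18-19 | 100 19-20 | 105 20-21 | 106 21-22 | 102 22-23 | 103 23-24 | 104 24-25 | 100 25-26 | 105 26-27 | 106 27-28 | 102 28-29 | 104 29-30 | 100 30-31 | 105 31-32 | 106 32-33 | 102 33-34 | 104 34-35 | 100 35-36 | 105 36-37 | 106 37-38 | 102 38-39 | 104 39-40 | 100 40-41 | 105 41-42 | 106 42-43 | 102 43-44 | 104 44-45 | 100 45-46 | 106 46-47 | 102 47-48 | 104 48-49 | 100 49-50 | 106 50-51 | 104 51-52 | 106 52-53 | 104 53-54 | 106 54-55 |
Completion: 100=50  101=7  102=48  103=24  104=54  105=42  106=55
Turnaround (C−A): 100=50  101=6  102=46  103=22  104=52  105=38  106=51
Finish order: 101 → 103 → 105 → 102 → 100 → 104 → 106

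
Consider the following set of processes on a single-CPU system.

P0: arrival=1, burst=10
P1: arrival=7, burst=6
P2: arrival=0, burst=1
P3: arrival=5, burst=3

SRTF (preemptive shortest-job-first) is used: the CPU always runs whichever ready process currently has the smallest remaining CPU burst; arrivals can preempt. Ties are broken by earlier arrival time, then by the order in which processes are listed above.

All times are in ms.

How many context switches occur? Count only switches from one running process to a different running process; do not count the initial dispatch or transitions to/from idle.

Gantt: | P2 0-1 | P0 1-5 | P3 5-8 | P0 8-14 | P1 14-20 |
Completion: P0=14  P1=20  P2=1  P3=8

4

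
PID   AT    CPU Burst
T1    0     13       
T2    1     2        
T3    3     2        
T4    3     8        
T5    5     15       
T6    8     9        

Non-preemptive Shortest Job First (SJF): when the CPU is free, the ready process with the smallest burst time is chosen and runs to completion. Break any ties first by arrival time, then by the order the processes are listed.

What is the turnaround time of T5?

44

Schedule: | T1 0-13 | T2 13-15 | T3 15-17 | T4 17-25 | T6 25-34 | T5 34-49 |
Completion: T1=13  T2=15  T3=17  T4=25  T5=49  T6=34
Turnaround (C−A): T1=13  T2=14  T3=14  T4=22  T5=44  T6=26
Turnaround(T5) = completion − arrival = 49 − 5 = 44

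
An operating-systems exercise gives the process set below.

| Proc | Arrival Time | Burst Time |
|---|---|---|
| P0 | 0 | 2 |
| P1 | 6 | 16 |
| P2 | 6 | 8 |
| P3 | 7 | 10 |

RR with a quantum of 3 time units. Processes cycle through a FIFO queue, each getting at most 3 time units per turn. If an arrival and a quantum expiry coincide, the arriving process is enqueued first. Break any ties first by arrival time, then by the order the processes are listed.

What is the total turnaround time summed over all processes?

Timeline: | P0 0-2 | idle 2-6 | P1 6-9 | P2 9-12 | P3 12-15 | P1 15-18 | P2 18-21 | P3 21-24 | P1 24-27 | P2 27-29 | P3 29-32 | P1 32-35 | P3 35-36 | P1 36-40 |
Completion: P0=2  P1=40  P2=29  P3=36
Turnaround = completion − arrival: P0=2, P1=34, P2=23, P3=29
Total turnaround = 2 + 34 + 23 + 29 = 88

88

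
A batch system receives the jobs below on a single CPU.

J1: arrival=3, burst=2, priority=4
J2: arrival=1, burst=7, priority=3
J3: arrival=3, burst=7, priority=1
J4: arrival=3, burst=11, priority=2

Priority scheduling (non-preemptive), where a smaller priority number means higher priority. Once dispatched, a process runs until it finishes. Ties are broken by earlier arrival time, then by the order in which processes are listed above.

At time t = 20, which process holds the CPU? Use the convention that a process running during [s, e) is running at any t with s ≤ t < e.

J4

Gantt: | idle 0-1 | J2 1-8 | J3 8-15 | J4 15-26 | J1 26-28 |
Completion: J1=28  J2=8  J3=15  J4=26
Turnaround (C−A): J1=25  J2=7  J3=12  J4=23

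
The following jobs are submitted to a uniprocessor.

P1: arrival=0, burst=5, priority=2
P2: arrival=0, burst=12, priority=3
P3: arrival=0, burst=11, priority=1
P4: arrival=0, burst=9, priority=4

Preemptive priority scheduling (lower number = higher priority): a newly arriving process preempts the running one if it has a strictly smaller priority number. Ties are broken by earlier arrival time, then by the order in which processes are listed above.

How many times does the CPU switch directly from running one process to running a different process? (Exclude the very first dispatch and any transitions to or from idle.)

3

Timeline: | P3 0-11 | P1 11-16 | P2 16-28 | P4 28-37 |
Completion: P1=16  P2=28  P3=11  P4=37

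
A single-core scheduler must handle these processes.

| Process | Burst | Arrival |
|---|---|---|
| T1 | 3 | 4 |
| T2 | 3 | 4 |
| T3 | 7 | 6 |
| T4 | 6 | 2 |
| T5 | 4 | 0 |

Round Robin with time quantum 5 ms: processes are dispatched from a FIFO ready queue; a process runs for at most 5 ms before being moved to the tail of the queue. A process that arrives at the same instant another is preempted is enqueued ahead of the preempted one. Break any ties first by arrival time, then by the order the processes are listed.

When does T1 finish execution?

12

Gantt: | T5 0-4 | T4 4-9 | T1 9-12 | T2 12-15 | T3 15-20 | T4 20-21 | T3 21-23 |
Completion: T1=12  T2=15  T3=23  T4=21  T5=4
Turnaround (C−A): T1=8  T2=11  T3=17  T4=19  T5=4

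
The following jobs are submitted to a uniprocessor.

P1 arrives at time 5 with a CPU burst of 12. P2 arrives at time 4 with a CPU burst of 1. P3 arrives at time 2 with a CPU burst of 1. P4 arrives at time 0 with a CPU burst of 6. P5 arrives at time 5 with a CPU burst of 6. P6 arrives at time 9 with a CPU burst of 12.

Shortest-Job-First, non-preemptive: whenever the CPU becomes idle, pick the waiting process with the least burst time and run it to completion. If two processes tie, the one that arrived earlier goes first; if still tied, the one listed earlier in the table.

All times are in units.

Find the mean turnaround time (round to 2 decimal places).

Timeline: | P4 0-6 | P3 6-7 | P2 7-8 | P5 8-14 | P1 14-26 | P6 26-38 |
Completion: P1=26  P2=8  P3=7  P4=6  P5=14  P6=38
Turnaround (C−A): P1=21  P2=4  P3=5  P4=6  P5=9  P6=29
Turnaround times: P1=21, P2=4, P3=5, P4=6, P5=9, P6=29
Average turnaround = (21+4+5+6+9+29) / 6 = 74/6 = 12.33

12.33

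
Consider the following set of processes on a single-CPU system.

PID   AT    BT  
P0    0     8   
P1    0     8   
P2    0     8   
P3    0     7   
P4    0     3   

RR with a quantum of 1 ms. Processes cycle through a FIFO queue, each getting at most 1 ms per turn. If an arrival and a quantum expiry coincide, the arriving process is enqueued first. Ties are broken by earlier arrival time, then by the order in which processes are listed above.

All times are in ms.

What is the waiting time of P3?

Timeline: | P0 0-1 | P1 1-2 | P2 2-3 | P3 3-4 | P4 4-5 | P0 5-6 | P1 6-7 | P2 7-8 | P3 8-9 | P4 9-10 | P0 10-11 | P1 11-12 | P2 12-13 | P3 13-14 | P4 14-15 | P0 15-16 | P1 16-17 | P2 17-18 | P3 18-19 | P0 19-20 | P1 20-21 | P2 21-22 | P3 22-23 | P0 23-24 | P1 24-25 | P2 25-26 | P3 26-27 | P0 27-28 | P1 28-29 | P2 29-30 | P3 30-31 | P0 31-32 | P1 32-33 | P2 33-34 |
Completion: P0=32  P1=33  P2=34  P3=31  P4=15
Turnaround (C−A): P0=32  P1=33  P2=34  P3=31  P4=15
Waiting(P3) = turnaround − burst = 31 − 7 = 24

24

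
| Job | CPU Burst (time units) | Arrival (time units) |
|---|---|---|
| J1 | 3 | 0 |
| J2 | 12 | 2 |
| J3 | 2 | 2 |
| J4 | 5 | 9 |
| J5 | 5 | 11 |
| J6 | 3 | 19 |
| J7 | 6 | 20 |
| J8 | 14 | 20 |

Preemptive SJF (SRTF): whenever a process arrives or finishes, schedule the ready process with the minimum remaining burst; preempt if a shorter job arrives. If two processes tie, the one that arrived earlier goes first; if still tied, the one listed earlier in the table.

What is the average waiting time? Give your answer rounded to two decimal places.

5.50

Schedule: | J1 0-3 | J3 3-5 | J2 5-9 | J4 9-14 | J5 14-19 | J6 19-22 | J7 22-28 | J2 28-36 | J8 36-50 |
Completion: J1=3  J2=36  J3=5  J4=14  J5=19  J6=22  J7=28  J8=50
Waiting times: J1=0, J2=22, J3=1, J4=0, J5=3, J6=0, J7=2, J8=16
Average waiting = (0+22+1+0+3+0+2+16) / 8 = 44/8 = 5.50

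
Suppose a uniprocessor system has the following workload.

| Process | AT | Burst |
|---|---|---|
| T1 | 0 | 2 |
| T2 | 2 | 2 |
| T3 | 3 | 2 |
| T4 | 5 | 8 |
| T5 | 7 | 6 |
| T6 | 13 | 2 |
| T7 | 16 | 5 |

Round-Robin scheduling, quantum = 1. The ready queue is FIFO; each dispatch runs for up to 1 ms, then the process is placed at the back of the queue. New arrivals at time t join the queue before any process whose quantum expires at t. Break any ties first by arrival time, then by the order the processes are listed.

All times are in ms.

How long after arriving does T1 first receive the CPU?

0

Timeline: | T1 0-2 | T2 2-3 | T3 3-4 | T2 4-5 | T3 5-6 | T4 6-7 | T5 7-8 | T4 8-9 | T5 9-10 | T4 10-11 | T5 11-12 | T4 12-13 | T5 13-14 | T6 14-15 | T4 15-16 | T5 16-17 | T6 17-18 | T7 18-19 | T4 19-20 | T5 20-21 | T7 21-22 | T4 22-23 | T7 23-24 | T4 24-25 | T7 25-27 |
Completion: T1=2  T2=5  T3=6  T4=25  T5=21  T6=18  T7=27
Response(T1) = first start − arrival = 0 − 0 = 0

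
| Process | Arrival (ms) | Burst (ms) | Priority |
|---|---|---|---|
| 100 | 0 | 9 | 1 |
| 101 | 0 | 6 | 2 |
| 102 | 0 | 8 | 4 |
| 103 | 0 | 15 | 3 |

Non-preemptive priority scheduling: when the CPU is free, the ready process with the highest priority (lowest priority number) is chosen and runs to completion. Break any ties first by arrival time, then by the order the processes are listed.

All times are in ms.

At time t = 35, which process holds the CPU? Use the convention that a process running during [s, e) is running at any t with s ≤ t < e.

102

Schedule: | 100 0-9 | 101 9-15 | 103 15-30 | 102 30-38 |
Completion: 100=9  101=15  102=38  103=30
Turnaround (C−A): 100=9  101=15  102=38  103=30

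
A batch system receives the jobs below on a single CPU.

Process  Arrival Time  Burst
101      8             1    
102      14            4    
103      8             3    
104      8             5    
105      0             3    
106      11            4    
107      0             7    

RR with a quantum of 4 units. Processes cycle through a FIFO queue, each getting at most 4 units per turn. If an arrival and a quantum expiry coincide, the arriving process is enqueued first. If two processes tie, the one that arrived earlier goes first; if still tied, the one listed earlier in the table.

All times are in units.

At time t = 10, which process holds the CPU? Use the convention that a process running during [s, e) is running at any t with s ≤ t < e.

Schedule: | 105 0-3 | 107 3-10 | 101 10-11 | 103 11-14 | 104 14-18 | 106 18-22 | 102 22-26 | 104 26-27 |
Completion: 101=11  102=26  103=14  104=27  105=3  106=22  107=10
Turnaround (C−A): 101=3  102=12  103=6  104=19  105=3  106=11  107=10

101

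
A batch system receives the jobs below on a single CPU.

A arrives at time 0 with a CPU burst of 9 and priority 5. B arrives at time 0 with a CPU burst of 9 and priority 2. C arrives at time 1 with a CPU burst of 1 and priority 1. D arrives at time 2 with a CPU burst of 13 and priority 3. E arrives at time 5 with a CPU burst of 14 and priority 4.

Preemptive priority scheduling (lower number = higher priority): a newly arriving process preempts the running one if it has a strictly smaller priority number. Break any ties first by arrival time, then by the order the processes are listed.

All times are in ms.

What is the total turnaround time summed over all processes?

110

Schedule: | B 0-1 | C 1-2 | B 2-10 | D 10-23 | E 23-37 | A 37-46 |
Completion: A=46  B=10  C=2  D=23  E=37
Turnaround = completion − arrival: A=46, B=10, C=1, D=21, E=32
Total turnaround = 46 + 10 + 1 + 21 + 32 = 110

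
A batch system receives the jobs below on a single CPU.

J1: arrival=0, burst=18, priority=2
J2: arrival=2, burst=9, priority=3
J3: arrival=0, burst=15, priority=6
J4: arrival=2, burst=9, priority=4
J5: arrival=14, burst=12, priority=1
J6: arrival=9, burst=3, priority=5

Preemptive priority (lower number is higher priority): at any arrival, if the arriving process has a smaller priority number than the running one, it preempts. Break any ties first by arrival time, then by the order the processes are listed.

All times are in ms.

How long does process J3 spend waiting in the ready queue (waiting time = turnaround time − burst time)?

51

Gantt: | J1 0-14 | J5 14-26 | J1 26-30 | J2 30-39 | J4 39-48 | J6 48-51 | J3 51-66 |
Completion: J1=30  J2=39  J3=66  J4=48  J5=26  J6=51
Turnaround (C−A): J1=30  J2=37  J3=66  J4=46  J5=12  J6=42
Waiting(J3) = turnaround − burst = 66 − 15 = 51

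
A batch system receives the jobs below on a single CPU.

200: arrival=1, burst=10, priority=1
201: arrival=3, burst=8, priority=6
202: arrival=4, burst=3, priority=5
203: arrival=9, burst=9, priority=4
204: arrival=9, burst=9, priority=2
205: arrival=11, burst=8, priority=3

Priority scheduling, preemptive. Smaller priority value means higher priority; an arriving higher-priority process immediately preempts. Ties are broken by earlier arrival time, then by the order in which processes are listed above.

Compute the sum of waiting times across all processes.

100

Gantt: | idle 0-1 | 200 1-11 | 204 11-20 | 205 20-28 | 203 28-37 | 202 37-40 | 201 40-48 |
Completion: 200=11  201=48  202=40  203=37  204=20  205=28
Turnaround (C−A): 200=10  201=45  202=36  203=28  204=11  205=17
Waiting = turnaround − burst: 200=0, 201=37, 202=33, 203=19, 204=2, 205=9
Total waiting = 0 + 37 + 33 + 19 + 2 + 9 = 100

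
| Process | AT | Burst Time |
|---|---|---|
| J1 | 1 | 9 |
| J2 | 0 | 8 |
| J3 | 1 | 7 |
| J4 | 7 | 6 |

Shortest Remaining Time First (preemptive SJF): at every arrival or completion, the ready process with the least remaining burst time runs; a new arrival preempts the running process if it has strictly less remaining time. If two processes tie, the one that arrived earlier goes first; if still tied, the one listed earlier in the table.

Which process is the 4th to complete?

Gantt: | J2 0-8 | J4 8-14 | J3 14-21 | J1 21-30 |
Completion: J1=30  J2=8  J3=21  J4=14
Turnaround (C−A): J1=29  J2=8  J3=20  J4=7
Finish order: J2 → J4 → J3 → J1

J1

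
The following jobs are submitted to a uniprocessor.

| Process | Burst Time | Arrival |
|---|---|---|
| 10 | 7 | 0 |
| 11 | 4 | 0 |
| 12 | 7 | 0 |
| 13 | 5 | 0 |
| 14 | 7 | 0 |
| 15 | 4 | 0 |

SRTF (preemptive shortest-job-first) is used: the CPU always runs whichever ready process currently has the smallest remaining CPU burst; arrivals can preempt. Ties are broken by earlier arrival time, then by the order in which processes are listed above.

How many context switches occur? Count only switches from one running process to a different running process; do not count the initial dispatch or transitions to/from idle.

Timeline: | 11 0-4 | 15 4-8 | 13 8-13 | 10 13-20 | 12 20-27 | 14 27-34 |
Completion: 10=20  11=4  12=27  13=13  14=34  15=8
Turnaround (C−A): 10=20  11=4  12=27  13=13  14=34  15=8

5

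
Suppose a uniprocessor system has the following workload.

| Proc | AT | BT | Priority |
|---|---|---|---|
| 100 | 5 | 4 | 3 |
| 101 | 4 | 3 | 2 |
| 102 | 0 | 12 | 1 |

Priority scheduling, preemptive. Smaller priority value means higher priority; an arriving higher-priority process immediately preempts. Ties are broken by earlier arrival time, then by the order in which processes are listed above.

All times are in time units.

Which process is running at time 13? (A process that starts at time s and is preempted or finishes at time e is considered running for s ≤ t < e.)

101

Schedule: | 102 0-12 | 101 12-15 | 100 15-19 |
Completion: 100=19  101=15  102=12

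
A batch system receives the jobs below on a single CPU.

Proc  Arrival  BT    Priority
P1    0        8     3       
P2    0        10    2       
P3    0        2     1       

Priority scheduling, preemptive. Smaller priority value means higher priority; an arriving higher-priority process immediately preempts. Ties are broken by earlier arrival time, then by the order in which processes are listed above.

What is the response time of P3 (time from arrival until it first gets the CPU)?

0

Schedule: | P3 0-2 | P2 2-12 | P1 12-20 |
Completion: P1=20  P2=12  P3=2
Response(P3) = first start − arrival = 0 − 0 = 0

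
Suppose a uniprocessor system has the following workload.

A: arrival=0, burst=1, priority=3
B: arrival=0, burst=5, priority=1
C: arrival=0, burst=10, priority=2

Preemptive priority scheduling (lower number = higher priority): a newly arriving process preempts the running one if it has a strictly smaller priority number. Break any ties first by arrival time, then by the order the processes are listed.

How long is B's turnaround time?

Gantt: | B 0-5 | C 5-15 | A 15-16 |
Completion: A=16  B=5  C=15
Turnaround (C−A): A=16  B=5  C=15
Turnaround(B) = completion − arrival = 5 − 0 = 5

5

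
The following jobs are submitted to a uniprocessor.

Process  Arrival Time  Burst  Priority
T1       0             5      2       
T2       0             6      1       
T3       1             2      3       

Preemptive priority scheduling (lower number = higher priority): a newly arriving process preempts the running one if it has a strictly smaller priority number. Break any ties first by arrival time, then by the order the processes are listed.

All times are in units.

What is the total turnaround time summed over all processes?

Schedule: | T2 0-6 | T1 6-11 | T3 11-13 |
Completion: T1=11  T2=6  T3=13
Turnaround (C−A): T1=11  T2=6  T3=12
Turnaround = completion − arrival: T1=11, T2=6, T3=12
Total turnaround = 11 + 6 + 12 = 29

29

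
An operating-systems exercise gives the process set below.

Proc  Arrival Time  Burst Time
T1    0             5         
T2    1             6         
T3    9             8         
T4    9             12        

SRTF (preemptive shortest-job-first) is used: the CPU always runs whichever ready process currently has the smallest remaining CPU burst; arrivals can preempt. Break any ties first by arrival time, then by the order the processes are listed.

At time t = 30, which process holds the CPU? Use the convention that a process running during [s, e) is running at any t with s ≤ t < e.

Schedule: | T1 0-5 | T2 5-11 | T3 11-19 | T4 19-31 |
Completion: T1=5  T2=11  T3=19  T4=31

T4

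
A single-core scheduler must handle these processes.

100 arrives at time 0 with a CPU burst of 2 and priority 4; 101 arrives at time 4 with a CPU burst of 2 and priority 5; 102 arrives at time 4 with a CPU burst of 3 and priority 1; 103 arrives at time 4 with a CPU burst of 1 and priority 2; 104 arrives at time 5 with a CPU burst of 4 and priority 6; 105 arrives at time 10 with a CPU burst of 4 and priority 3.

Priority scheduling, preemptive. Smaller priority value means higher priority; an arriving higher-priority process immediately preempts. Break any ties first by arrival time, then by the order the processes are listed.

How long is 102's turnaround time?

Gantt: | 100 0-2 | idle 2-4 | 102 4-7 | 103 7-8 | 101 8-10 | 105 10-14 | 104 14-18 |
Completion: 100=2  101=10  102=7  103=8  104=18  105=14
Turnaround (C−A): 100=2  101=6  102=3  103=4  104=13  105=4
Turnaround(102) = completion − arrival = 7 − 4 = 3

3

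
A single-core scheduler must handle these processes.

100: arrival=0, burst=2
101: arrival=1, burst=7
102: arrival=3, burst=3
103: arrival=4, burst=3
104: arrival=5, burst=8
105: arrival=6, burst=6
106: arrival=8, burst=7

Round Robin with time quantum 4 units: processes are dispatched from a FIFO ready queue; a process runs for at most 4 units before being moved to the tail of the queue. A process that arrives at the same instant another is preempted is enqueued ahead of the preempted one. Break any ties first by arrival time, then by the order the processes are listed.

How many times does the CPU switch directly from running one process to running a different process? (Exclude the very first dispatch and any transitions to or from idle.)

10

Gantt: | 100 0-2 | 101 2-6 | 102 6-9 | 103 9-12 | 104 12-16 | 105 16-20 | 101 20-23 | 106 23-27 | 104 27-31 | 105 31-33 | 106 33-36 |
Completion: 100=2  101=23  102=9  103=12  104=31  105=33  106=36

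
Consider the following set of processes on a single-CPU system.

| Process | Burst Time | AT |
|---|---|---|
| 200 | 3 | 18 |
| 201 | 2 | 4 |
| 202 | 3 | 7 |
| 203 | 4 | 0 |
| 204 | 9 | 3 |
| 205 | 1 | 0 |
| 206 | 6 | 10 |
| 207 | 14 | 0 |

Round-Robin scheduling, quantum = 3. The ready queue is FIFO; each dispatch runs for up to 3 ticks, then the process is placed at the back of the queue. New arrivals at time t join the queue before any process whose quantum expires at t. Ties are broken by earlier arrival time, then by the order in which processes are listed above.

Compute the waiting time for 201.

Timeline: | 203 0-3 | 205 3-4 | 207 4-7 | 204 7-10 | 203 10-11 | 201 11-13 | 202 13-16 | 207 16-19 | 206 19-22 | 204 22-25 | 200 25-28 | 207 28-31 | 206 31-34 | 204 34-37 | 207 37-42 |
Completion: 200=28  201=13  202=16  203=11  204=37  205=4  206=34  207=42
Waiting(201) = turnaround − burst = 9 − 2 = 7

7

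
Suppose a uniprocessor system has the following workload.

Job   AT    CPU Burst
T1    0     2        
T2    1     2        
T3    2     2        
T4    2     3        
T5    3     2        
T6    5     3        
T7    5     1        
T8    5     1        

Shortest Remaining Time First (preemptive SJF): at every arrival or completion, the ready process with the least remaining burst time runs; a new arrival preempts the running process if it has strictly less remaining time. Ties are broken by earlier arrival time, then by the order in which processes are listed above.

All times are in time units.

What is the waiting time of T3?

2

Timeline: | T1 0-2 | T2 2-4 | T3 4-6 | T7 6-7 | T8 7-8 | T5 8-10 | T4 10-13 | T6 13-16 |
Completion: T1=2  T2=4  T3=6  T4=13  T5=10  T6=16  T7=7  T8=8
Waiting(T3) = turnaround − burst = 4 − 2 = 2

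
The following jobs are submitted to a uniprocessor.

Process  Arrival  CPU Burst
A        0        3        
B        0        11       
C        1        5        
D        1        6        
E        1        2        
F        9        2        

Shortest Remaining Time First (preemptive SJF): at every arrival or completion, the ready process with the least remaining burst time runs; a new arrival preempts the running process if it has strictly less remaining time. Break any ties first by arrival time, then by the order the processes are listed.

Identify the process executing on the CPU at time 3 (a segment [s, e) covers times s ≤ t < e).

E

Gantt: | A 0-3 | E 3-5 | C 5-10 | F 10-12 | D 12-18 | B 18-29 |
Completion: A=3  B=29  C=10  D=18  E=5  F=12
Turnaround (C−A): A=3  B=29  C=9  D=17  E=4  F=3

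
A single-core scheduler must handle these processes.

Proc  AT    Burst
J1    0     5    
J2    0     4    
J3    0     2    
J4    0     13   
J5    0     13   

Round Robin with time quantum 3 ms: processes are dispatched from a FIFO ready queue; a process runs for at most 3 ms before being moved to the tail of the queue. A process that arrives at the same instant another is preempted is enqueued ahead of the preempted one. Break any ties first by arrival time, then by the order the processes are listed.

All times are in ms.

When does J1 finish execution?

Schedule: | J1 0-3 | J2 3-6 | J3 6-8 | J4 8-11 | J5 11-14 | J1 14-16 | J2 16-17 | J4 17-20 | J5 20-23 | J4 23-26 | J5 26-29 | J4 29-32 | J5 32-35 | J4 35-36 | J5 36-37 |
Completion: J1=16  J2=17  J3=8  J4=36  J5=37
Turnaround (C−A): J1=16  J2=17  J3=8  J4=36  J5=37

16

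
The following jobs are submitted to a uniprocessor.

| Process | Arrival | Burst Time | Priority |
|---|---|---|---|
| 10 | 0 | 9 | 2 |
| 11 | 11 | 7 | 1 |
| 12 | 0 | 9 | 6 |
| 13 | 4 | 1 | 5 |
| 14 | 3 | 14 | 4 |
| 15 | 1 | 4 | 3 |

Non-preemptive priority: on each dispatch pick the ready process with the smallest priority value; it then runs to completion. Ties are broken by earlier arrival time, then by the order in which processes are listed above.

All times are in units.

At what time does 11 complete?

20

Gantt: | 10 0-9 | 15 9-13 | 11 13-20 | 14 20-34 | 13 34-35 | 12 35-44 |
Completion: 10=9  11=20  12=44  13=35  14=34  15=13
Turnaround (C−A): 10=9  11=9  12=44  13=31  14=31  15=12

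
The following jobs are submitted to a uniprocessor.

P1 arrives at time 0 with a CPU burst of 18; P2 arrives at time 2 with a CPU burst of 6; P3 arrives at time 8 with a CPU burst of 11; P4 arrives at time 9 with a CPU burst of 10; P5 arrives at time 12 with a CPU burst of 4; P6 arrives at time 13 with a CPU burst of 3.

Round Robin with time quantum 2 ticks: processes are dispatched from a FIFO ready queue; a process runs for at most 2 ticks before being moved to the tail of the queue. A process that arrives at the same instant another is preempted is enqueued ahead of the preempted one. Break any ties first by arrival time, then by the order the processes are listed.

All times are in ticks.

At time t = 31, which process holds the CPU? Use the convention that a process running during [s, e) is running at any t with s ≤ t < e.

Schedule: | P1 0-2 | P2 2-4 | P1 4-6 | P2 6-8 | P1 8-10 | P3 10-12 | P2 12-14 | P4 14-16 | P1 16-18 | P5 18-20 | P3 20-22 | P6 22-24 | P4 24-26 | P1 26-28 | P5 28-30 | P3 30-32 | P6 32-33 | P4 33-35 | P1 35-37 | P3 37-39 | P4 39-41 | P1 41-43 | P3 43-45 | P4 45-47 | P1 47-49 | P3 49-50 | P1 50-52 |
Completion: P1=52  P2=14  P3=50  P4=47  P5=30  P6=33
Turnaround (C−A): P1=52  P2=12  P3=42  P4=38  P5=18  P6=20

P3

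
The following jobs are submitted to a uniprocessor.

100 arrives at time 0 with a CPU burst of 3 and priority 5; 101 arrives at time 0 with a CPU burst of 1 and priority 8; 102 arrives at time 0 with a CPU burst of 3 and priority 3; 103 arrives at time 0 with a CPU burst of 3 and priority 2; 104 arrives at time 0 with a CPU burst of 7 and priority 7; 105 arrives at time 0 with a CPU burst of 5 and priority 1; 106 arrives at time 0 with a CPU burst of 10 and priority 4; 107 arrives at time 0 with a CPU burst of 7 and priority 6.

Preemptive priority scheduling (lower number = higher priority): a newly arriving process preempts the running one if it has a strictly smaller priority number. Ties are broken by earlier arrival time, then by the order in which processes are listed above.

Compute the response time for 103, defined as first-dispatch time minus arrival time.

5

Gantt: | 105 0-5 | 103 5-8 | 102 8-11 | 106 11-21 | 100 21-24 | 107 24-31 | 104 31-38 | 101 38-39 |
Completion: 100=24  101=39  102=11  103=8  104=38  105=5  106=21  107=31
Turnaround (C−A): 100=24  101=39  102=11  103=8  104=38  105=5  106=21  107=31
Response(103) = first start − arrival = 5 − 0 = 5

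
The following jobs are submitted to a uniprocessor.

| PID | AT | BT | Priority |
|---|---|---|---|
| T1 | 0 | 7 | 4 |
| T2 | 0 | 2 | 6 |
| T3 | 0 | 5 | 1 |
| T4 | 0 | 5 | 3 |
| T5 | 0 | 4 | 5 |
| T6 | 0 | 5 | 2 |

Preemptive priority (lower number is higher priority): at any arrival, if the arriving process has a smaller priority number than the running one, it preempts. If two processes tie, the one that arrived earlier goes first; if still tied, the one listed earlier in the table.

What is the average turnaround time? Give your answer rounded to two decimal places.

17.67

Timeline: | T3 0-5 | T6 5-10 | T4 10-15 | T1 15-22 | T5 22-26 | T2 26-28 |
Completion: T1=22  T2=28  T3=5  T4=15  T5=26  T6=10
Turnaround times: T1=22, T2=28, T3=5, T4=15, T5=26, T6=10
Average turnaround = (22+28+5+15+26+10) / 6 = 106/6 = 17.67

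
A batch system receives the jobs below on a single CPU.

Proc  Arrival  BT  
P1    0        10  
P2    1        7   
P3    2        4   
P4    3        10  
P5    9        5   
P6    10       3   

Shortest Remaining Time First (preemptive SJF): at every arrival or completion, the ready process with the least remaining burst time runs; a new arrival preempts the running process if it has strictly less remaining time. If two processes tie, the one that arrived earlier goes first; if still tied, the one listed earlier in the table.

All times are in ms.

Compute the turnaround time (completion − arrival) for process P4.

Schedule: | P1 0-1 | P2 1-2 | P3 2-6 | P2 6-12 | P6 12-15 | P5 15-20 | P1 20-29 | P4 29-39 |
Completion: P1=29  P2=12  P3=6  P4=39  P5=20  P6=15
Turnaround (C−A): P1=29  P2=11  P3=4  P4=36  P5=11  P6=5
Turnaround(P4) = completion − arrival = 39 − 3 = 36

36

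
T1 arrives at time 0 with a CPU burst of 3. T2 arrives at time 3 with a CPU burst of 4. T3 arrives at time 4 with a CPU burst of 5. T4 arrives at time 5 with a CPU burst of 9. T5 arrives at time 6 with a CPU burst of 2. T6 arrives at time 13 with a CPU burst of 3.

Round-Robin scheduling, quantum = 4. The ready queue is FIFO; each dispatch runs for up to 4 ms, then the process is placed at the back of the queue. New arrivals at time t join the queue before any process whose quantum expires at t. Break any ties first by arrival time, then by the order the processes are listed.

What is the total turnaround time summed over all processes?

Timeline: | T1 0-3 | T2 3-7 | T3 7-11 | T4 11-15 | T5 15-17 | T3 17-18 | T6 18-21 | T4 21-26 |
Completion: T1=3  T2=7  T3=18  T4=26  T5=17  T6=21
Turnaround (C−A): T1=3  T2=4  T3=14  T4=21  T5=11  T6=8
Turnaround = completion − arrival: T1=3, T2=4, T3=14, T4=21, T5=11, T6=8
Total turnaround = 3 + 4 + 14 + 21 + 11 + 8 = 61

61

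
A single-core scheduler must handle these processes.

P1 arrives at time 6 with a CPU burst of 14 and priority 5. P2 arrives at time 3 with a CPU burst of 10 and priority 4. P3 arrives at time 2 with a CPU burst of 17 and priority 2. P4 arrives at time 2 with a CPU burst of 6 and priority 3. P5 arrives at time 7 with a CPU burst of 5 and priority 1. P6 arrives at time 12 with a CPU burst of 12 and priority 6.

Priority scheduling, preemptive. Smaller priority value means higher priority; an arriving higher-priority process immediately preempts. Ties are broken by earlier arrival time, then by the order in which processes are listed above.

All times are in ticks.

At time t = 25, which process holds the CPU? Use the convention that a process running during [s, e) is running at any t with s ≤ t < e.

P4

Gantt: | idle 0-2 | P3 2-7 | P5 7-12 | P3 12-24 | P4 24-30 | P2 30-40 | P1 40-54 | P6 54-66 |
Completion: P1=54  P2=40  P3=24  P4=30  P5=12  P6=66
Turnaround (C−A): P1=48  P2=37  P3=22  P4=28  P5=5  P6=54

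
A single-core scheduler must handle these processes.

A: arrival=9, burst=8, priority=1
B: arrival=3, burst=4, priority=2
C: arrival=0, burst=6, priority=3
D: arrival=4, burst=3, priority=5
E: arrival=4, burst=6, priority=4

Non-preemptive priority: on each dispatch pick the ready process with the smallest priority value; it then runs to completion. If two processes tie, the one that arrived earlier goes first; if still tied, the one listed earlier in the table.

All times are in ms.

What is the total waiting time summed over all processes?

Timeline: | C 0-6 | B 6-10 | A 10-18 | E 18-24 | D 24-27 |
Completion: A=18  B=10  C=6  D=27  E=24
Turnaround (C−A): A=9  B=7  C=6  D=23  E=20
Waiting = turnaround − burst: A=1, B=3, C=0, D=20, E=14
Total waiting = 1 + 3 + 0 + 20 + 14 = 38

38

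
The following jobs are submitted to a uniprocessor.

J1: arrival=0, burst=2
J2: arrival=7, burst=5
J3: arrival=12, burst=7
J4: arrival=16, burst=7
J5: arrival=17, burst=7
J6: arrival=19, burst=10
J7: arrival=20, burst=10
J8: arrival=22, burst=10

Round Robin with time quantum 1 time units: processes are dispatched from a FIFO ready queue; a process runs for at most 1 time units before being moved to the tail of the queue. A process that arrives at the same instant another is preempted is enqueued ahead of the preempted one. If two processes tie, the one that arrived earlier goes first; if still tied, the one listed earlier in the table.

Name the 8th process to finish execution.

J8

Schedule: | J1 0-2 | idle 2-7 | J2 7-12 | J3 12-16 | J4 16-17 | J3 17-18 | J5 18-19 | J4 19-20 | J3 20-21 | J6 21-22 | J5 22-23 | J7 23-24 | J4 24-25 | J3 25-26 | J8 26-27 | J6 27-28 | J5 28-29 | J7 29-30 | J4 30-31 | J8 31-32 | J6 32-33 | J5 33-34 | J7 34-35 | J4 35-36 | J8 36-37 | J6 37-38 | J5 38-39 | J7 39-40 | J4 40-41 | J8 41-42 | J6 42-43 | J5 43-44 | J7 44-45 | J4 45-46 | J8 46-47 | J6 47-48 | J5 48-49 | J7 49-50 | J8 50-51 | J6 51-52 | J7 52-53 | J8 53-54 | J6 54-55 | J7 55-56 | J8 56-57 | J6 57-58 | J7 58-59 | J8 59-60 | J6 60-61 | J7 61-62 | J8 62-63 |
Completion: J1=2  J2=12  J3=26  J4=46  J5=49  J6=61  J7=62  J8=63
Turnaround (C−A): J1=2  J2=5  J3=14  J4=30  J5=32  J6=42  J7=42  J8=41
Finish order: J1 → J2 → J3 → J4 → J5 → J6 → J7 → J8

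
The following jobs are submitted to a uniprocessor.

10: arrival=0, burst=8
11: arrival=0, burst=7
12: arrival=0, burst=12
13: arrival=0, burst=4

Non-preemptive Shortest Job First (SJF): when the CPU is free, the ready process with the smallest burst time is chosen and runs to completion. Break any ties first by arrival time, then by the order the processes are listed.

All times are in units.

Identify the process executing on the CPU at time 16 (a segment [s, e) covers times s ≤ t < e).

10

Schedule: | 13 0-4 | 11 4-11 | 10 11-19 | 12 19-31 |
Completion: 10=19  11=11  12=31  13=4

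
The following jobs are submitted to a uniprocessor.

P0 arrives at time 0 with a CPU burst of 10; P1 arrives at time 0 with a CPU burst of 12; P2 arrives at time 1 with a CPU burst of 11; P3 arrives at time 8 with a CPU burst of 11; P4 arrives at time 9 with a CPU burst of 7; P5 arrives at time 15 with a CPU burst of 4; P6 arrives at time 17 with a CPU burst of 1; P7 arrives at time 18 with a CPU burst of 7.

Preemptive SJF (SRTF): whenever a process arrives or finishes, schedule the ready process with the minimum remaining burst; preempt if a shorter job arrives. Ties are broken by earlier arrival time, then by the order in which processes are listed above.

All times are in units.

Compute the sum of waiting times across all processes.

Timeline: | P0 0-10 | P4 10-17 | P6 17-18 | P5 18-22 | P7 22-29 | P2 29-40 | P3 40-51 | P1 51-63 |
Completion: P0=10  P1=63  P2=40  P3=51  P4=17  P5=22  P6=18  P7=29
Turnaround (C−A): P0=10  P1=63  P2=39  P3=43  P4=8  P5=7  P6=1  P7=11
Waiting = turnaround − burst: P0=0, P1=51, P2=28, P3=32, P4=1, P5=3, P6=0, P7=4
Total waiting = 0 + 51 + 28 + 32 + 1 + 3 + 0 + 4 = 119

119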